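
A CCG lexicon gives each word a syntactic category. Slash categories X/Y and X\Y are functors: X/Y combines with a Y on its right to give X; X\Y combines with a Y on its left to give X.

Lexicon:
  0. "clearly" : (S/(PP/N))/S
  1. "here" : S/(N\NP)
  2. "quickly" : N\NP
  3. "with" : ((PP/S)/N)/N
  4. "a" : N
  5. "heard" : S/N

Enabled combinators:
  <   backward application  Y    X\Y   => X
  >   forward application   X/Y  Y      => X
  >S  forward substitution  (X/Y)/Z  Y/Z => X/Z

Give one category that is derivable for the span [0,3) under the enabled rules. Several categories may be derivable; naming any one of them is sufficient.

[0,6] S   >
  [0,3] S/(PP/N)   >
    [0,1] "clearly" : (S/(PP/N))/S
    [1,3] S   >
      [1,2] "here" : S/(N\NP)
      [2,3] "quickly" : N\NP
  [3,6] PP/N   >S
    [3,5] (PP/S)/N   >
      [3,4] "with" : ((PP/S)/N)/N
      [4,5] "a" : N
    [5,6] "heard" : S/N

S/(PP/N)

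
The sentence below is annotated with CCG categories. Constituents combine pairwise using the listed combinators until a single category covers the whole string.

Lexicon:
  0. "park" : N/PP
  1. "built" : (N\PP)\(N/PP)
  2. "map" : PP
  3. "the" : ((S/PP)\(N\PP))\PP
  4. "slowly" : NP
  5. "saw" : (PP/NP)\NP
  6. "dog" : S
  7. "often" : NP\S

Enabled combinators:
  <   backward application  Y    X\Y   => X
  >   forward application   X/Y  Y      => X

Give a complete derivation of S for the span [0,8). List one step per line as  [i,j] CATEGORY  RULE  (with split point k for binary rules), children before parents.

[0,1] N/PP  lex  "park"
[1,2] (N\PP)\(N/PP)  lex  "built"
[0,2] N\PP  <  k=1
[2,3] PP  lex  "map"
[3,4] ((S/PP)\(N\PP))\PP  lex  "the"
[2,4] (S/PP)\(N\PP)  <  k=3
[0,4] S/PP  <  k=2
[4,5] NP  lex  "slowly"
[5,6] (PP/NP)\NP  lex  "saw"
[4,6] PP/NP  <  k=5
[6,7] S  lex  "dog"
[7,8] NP\S  lex  "often"
[6,8] NP  <  k=7
[4,8] PP  >  k=6
[0,8] S  >  k=4

[0,8] S   >
  [0,4] S/PP   <
    [0,2] N\PP   <
      [0,1] "park" : N/PP
      [1,2] "built" : (N\PP)\(N/PP)
    [2,4] (S/PP)\(N\PP)   <
      [2,3] "map" : PP
      [3,4] "the" : ((S/PP)\(N\PP))\PP
  [4,8] PP   >
    [4,6] PP/NP   <
      [4,5] "slowly" : NP
      [5,6] "saw" : (PP/NP)\NP
    [6,8] NP   <
      [6,7] "dog" : S
      [7,8] "often" : NP\S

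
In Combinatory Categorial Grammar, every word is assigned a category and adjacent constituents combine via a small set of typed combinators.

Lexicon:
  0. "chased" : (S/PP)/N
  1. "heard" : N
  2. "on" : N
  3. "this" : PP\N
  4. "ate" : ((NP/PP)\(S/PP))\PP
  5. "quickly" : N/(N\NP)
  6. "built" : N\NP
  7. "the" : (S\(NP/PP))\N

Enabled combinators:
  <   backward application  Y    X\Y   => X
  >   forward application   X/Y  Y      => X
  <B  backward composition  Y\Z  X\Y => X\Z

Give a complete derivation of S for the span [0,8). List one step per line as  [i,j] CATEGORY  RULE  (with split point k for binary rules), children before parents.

[0,8] S   <
  [0,5] NP/PP   <
    [0,2] S/PP   >
      [0,1] "chased" : (S/PP)/N
      [1,2] "heard" : N
    [2,5] (NP/PP)\(S/PP)   <
      [2,4] PP   <
        [2,3] "on" : N
        [3,4] "this" : PP\N
      [4,5] "ate" : ((NP/PP)\(S/PP))\PP
  [5,8] S\(NP/PP)   <
    [5,7] N   >
      [5,6] "quickly" : N/(N\NP)
      [6,7] "built" : N\NP
    [7,8] "the" : (S\(NP/PP))\N

[0,1] (S/PP)/N  lex  "chased"
[1,2] N  lex  "heard"
[0,2] S/PP  >  k=1
[2,3] N  lex  "on"
[3,4] PP\N  lex  "this"
[2,4] PP  <  k=3
[4,5] ((NP/PP)\(S/PP))\PP  lex  "ate"
[2,5] (NP/PP)\(S/PP)  <  k=4
[0,5] NP/PP  <  k=2
[5,6] N/(N\NP)  lex  "quickly"
[6,7] N\NP  lex  "built"
[5,7] N  >  k=6
[7,8] (S\(NP/PP))\N  lex  "the"
[5,8] S\(NP/PP)  <  k=7
[0,8] S  <  k=5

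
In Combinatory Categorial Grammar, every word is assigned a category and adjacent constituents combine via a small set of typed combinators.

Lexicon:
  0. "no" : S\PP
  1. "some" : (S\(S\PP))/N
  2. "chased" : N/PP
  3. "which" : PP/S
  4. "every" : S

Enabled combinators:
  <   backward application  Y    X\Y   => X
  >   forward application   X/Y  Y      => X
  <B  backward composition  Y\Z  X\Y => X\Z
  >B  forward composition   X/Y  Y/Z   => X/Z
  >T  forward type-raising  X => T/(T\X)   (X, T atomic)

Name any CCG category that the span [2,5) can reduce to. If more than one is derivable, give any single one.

[0,5] S   <
  [0,1] "no" : S\PP
  [1,5] S\(S\PP)   >
    [1,2] "some" : (S\(S\PP))/N
    [2,5] N   >
      [2,4] N/S   >B
        [2,3] "chased" : N/PP
        [3,4] "which" : PP/S
      [4,5] "every" : S

N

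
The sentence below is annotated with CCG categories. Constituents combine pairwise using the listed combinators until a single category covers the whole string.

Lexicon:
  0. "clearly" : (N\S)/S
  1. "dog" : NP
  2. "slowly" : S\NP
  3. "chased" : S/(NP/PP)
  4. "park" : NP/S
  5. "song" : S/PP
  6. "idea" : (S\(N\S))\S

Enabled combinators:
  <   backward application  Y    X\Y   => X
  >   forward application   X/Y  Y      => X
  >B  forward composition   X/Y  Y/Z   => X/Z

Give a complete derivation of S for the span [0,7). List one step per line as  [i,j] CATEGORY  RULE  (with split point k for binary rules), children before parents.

[0,1] (N\S)/S  lex  "clearly"
[1,2] NP  lex  "dog"
[2,3] S\NP  lex  "slowly"
[1,3] S  <  k=2
[0,3] N\S  >  k=1
[3,4] S/(NP/PP)  lex  "chased"
[4,5] NP/S  lex  "park"
[5,6] S/PP  lex  "song"
[4,6] NP/PP  >B  k=5
[3,6] S  >  k=4
[6,7] (S\(N\S))\S  lex  "idea"
[3,7] S\(N\S)  <  k=6
[0,7] S  <  k=3

[0,7] S   <
  [0,3] N\S   >
    [0,1] "clearly" : (N\S)/S
    [1,3] S   <
      [1,2] "dog" : NP
      [2,3] "slowly" : S\NP
  [3,7] S\(N\S)   <
    [3,6] S   >
      [3,4] "chased" : S/(NP/PP)
      [4,6] NP/PP   >B
        [4,5] "park" : NP/S
        [5,6] "song" : S/PP
    [6,7] "idea" : (S\(N\S))\S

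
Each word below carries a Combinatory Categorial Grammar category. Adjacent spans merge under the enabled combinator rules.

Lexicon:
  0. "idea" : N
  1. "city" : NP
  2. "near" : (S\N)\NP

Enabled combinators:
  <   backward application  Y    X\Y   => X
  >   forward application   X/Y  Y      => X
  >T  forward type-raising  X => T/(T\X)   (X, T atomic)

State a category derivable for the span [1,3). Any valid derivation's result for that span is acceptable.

S\N

[0,3] S   <
  [0,1] "idea" : N
  [1,3] S\N   <
    [1,2] "city" : NP
    [2,3] "near" : (S\N)\NP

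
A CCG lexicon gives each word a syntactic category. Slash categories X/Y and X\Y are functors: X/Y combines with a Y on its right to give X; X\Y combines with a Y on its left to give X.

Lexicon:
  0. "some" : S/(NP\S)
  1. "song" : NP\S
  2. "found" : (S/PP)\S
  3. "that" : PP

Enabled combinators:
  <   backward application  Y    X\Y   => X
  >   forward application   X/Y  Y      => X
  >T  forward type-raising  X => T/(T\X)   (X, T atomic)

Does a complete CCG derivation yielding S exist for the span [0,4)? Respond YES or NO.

[0,4] S   >
  [0,3] S/PP   <
    [0,2] S   >
      [0,1] "some" : S/(NP\S)
      [1,2] "song" : NP\S
    [2,3] "found" : (S/PP)\S
  [3,4] "that" : PP

YES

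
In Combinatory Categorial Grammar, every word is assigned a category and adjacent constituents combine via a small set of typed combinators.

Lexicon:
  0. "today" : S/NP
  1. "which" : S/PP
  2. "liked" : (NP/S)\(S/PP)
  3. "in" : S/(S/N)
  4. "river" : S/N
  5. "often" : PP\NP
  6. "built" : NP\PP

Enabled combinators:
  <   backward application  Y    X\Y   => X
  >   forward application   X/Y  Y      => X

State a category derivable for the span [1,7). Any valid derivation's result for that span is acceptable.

NP

[0,7] S   >
  [0,1] "today" : S/NP
  [1,7] NP   <
    [1,6] PP   <
      [1,5] NP   >
        [1,3] NP/S   <
          [1,2] "which" : S/PP
          [2,3] "liked" : (NP/S)\(S/PP)
        [3,5] S   >
          [3,4] "in" : S/(S/N)
          [4,5] "river" : S/N
      [5,6] "often" : PP\NP
    [6,7] "built" : NP\PP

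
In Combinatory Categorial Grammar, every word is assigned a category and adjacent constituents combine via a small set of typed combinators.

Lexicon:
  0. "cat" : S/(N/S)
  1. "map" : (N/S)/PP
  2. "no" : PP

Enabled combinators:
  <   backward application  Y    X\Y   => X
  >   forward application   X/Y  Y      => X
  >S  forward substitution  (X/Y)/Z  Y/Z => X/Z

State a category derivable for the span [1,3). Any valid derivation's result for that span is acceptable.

N/S

[0,3] S   >
  [0,1] "cat" : S/(N/S)
  [1,3] N/S   >
    [1,2] "map" : (N/S)/PP
    [2,3] "no" : PP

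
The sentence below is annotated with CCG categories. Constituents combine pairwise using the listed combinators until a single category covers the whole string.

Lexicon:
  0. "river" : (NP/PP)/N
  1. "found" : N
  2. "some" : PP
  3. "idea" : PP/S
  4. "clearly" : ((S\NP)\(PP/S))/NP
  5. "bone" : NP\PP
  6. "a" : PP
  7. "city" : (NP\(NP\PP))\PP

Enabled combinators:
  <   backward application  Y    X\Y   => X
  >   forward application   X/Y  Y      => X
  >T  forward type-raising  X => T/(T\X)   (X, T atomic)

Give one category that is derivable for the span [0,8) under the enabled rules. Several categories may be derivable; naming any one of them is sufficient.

[0,8] S   <
  [0,3] NP   >
    [0,2] NP/PP   >
      [0,1] "river" : (NP/PP)/N
      [1,2] "found" : N
    [2,3] "some" : PP
  [3,8] S\NP   <
    [3,4] "idea" : PP/S
    [4,8] (S\NP)\(PP/S)   >
      [4,5] "clearly" : ((S\NP)\(PP/S))/NP
      [5,8] NP   <
        [5,6] "bone" : NP\PP
        [6,8] NP\(NP\PP)   <
          [6,7] "a" : PP
          [7,8] "city" : (NP\(NP\PP))\PP

S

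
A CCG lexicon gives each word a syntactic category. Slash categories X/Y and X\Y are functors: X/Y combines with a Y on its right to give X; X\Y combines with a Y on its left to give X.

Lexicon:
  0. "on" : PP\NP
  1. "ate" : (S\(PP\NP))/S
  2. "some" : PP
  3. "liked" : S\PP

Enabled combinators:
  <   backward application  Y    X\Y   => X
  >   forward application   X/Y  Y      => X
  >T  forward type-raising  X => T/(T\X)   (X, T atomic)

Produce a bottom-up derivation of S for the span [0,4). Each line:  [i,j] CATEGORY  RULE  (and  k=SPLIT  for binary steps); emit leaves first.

[0,1] PP\NP  lex  "on"
[1,2] (S\(PP\NP))/S  lex  "ate"
[2,3] PP  lex  "some"
[2,3] S/(S\PP)  >T
[3,4] S\PP  lex  "liked"
[2,4] S  >  k=3
[1,4] S\(PP\NP)  >  k=2
[0,4] S  <  k=1

[0,4] S   <
  [0,1] "on" : PP\NP
  [1,4] S\(PP\NP)   >
    [1,2] "ate" : (S\(PP\NP))/S
    [2,4] S   >
      [2,3] S/(S\PP)   >T
        [2,3] "some" : PP
      [3,4] "liked" : S\PP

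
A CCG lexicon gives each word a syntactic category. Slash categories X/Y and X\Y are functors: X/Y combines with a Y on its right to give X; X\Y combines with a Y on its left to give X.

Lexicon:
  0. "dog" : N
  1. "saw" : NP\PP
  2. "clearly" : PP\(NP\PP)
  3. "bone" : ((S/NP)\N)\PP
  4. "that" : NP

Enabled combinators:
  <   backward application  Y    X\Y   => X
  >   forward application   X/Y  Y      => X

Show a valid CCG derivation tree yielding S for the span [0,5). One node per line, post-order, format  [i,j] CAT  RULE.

[0,5] S   >
  [0,4] S/NP   <
    [0,1] "dog" : N
    [1,4] (S/NP)\N   <
      [1,3] PP   <
        [1,2] "saw" : NP\PP
        [2,3] "clearly" : PP\(NP\PP)
      [3,4] "bone" : ((S/NP)\N)\PP
  [4,5] "that" : NP

[0,1] N  lex  "dog"
[1,2] NP\PP  lex  "saw"
[2,3] PP\(NP\PP)  lex  "clearly"
[1,3] PP  <  k=2
[3,4] ((S/NP)\N)\PP  lex  "bone"
[1,4] (S/NP)\N  <  k=3
[0,4] S/NP  <  k=1
[4,5] NP  lex  "that"
[0,5] S  >  k=4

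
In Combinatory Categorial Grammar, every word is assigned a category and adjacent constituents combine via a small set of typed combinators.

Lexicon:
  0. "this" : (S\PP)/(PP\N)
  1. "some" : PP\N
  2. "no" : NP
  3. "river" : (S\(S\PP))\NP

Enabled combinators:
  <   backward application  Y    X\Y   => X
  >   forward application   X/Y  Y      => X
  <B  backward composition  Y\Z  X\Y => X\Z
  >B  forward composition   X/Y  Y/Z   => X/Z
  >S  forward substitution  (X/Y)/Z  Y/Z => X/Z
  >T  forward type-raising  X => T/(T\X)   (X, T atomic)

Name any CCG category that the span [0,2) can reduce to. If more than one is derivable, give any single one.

S\PP

[0,4] S   <
  [0,2] S\PP   >
    [0,1] "this" : (S\PP)/(PP\N)
    [1,2] "some" : PP\N
  [2,4] S\(S\PP)   <
    [2,3] "no" : NP
    [3,4] "river" : (S\(S\PP))\NP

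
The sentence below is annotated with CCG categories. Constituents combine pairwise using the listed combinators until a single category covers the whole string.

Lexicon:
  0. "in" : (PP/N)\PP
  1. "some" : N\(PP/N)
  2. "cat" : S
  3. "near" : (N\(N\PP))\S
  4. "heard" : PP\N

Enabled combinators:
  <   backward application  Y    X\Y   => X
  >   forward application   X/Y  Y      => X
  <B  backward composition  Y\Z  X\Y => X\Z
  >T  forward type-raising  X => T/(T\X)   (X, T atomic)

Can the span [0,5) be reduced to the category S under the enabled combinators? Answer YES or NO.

NO

(PP/N)\PP N\(PP/N) S (N\(N\PP))\S PP\N
CKY chart[0,5] = {N/(N\PP), NP/(NP\PP), PP, PP/(PP\PP), S/(S\PP)}; S ∉ chart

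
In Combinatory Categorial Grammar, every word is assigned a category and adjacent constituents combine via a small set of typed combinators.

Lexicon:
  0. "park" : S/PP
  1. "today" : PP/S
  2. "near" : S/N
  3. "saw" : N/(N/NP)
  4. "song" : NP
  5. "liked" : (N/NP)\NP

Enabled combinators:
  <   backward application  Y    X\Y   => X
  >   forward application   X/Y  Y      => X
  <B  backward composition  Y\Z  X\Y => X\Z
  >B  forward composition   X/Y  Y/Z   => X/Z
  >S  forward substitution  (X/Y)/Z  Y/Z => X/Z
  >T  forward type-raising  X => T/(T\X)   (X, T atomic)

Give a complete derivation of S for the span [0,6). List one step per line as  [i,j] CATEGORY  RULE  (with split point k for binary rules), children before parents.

[0,6] S   >
  [0,3] S/N   >B
    [0,1] "park" : S/PP
    [1,3] PP/N   >B
      [1,2] "today" : PP/S
      [2,3] "near" : S/N
  [3,6] N   >
    [3,4] "saw" : N/(N/NP)
    [4,6] N/NP   <
      [4,5] "song" : NP
      [5,6] "liked" : (N/NP)\NP

[0,1] S/PP  lex  "park"
[1,2] PP/S  lex  "today"
[2,3] S/N  lex  "near"
[1,3] PP/N  >B  k=2
[0,3] S/N  >B  k=1
[3,4] N/(N/NP)  lex  "saw"
[4,5] NP  lex  "song"
[5,6] (N/NP)\NP  lex  "liked"
[4,6] N/NP  <  k=5
[3,6] N  >  k=4
[0,6] S  >  k=3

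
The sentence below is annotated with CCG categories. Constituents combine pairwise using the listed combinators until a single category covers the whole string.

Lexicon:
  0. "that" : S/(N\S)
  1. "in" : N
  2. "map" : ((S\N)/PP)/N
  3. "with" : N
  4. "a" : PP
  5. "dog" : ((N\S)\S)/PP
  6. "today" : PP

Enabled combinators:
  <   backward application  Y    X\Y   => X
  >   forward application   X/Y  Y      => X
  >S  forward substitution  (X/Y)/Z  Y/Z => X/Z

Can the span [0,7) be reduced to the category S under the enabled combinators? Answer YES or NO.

[0,7] S   >
  [0,1] "that" : S/(N\S)
  [1,7] N\S   <
    [1,5] S   <
      [1,2] "in" : N
      [2,5] S\N   >
        [2,4] (S\N)/PP   >
          [2,3] "map" : ((S\N)/PP)/N
          [3,4] "with" : N
        [4,5] "a" : PP
    [5,7] (N\S)\S   >
      [5,6] "dog" : ((N\S)\S)/PP
      [6,7] "today" : PP

YES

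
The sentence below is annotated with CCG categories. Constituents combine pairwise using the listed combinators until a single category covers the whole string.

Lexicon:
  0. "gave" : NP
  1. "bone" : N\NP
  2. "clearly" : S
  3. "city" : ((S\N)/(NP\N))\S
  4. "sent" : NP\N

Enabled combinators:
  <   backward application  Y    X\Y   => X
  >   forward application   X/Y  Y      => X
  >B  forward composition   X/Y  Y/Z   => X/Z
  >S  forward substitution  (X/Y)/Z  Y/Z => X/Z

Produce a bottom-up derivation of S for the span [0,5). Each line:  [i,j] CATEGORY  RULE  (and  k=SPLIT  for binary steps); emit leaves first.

[0,5] S   <
  [0,2] N   <
    [0,1] "gave" : NP
    [1,2] "bone" : N\NP
  [2,5] S\N   >
    [2,4] (S\N)/(NP\N)   <
      [2,3] "clearly" : S
      [3,4] "city" : ((S\N)/(NP\N))\S
    [4,5] "sent" : NP\N

[0,1] NP  lex  "gave"
[1,2] N\NP  lex  "bone"
[0,2] N  <  k=1
[2,3] S  lex  "clearly"
[3,4] ((S\N)/(NP\N))\S  lex  "city"
[2,4] (S\N)/(NP\N)  <  k=3
[4,5] NP\N  lex  "sent"
[2,5] S\N  >  k=4
[0,5] S  <  k=2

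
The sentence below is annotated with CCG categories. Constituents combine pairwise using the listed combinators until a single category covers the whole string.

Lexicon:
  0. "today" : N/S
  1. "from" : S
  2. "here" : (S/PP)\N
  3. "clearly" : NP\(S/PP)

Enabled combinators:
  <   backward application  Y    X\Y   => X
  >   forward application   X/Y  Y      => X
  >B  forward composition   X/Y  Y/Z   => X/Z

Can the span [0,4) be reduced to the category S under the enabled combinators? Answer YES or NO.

N/S S (S/PP)\N NP\(S/PP)
CKY chart[0,4] = {NP}; S ∉ chart

NO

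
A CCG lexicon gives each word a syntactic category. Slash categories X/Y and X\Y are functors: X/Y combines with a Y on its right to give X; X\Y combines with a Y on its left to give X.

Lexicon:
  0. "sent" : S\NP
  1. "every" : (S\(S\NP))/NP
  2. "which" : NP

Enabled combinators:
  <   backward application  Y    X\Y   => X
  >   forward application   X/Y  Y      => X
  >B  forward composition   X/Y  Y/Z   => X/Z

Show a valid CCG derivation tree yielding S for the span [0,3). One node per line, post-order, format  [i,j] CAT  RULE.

[0,3] S   <
  [0,1] "sent" : S\NP
  [1,3] S\(S\NP)   >
    [1,2] "every" : (S\(S\NP))/NP
    [2,3] "which" : NP

[0,1] S\NP  lex  "sent"
[1,2] (S\(S\NP))/NP  lex  "every"
[2,3] NP  lex  "which"
[1,3] S\(S\NP)  >  k=2
[0,3] S  <  k=1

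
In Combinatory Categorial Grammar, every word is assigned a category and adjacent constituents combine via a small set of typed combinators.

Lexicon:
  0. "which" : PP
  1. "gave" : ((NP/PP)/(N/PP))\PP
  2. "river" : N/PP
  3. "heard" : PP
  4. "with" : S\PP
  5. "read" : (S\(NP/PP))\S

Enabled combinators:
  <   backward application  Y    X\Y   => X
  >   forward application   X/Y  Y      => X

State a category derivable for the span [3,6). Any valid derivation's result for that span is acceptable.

[0,6] S   <
  [0,3] NP/PP   >
    [0,2] (NP/PP)/(N/PP)   <
      [0,1] "which" : PP
      [1,2] "gave" : ((NP/PP)/(N/PP))\PP
    [2,3] "river" : N/PP
  [3,6] S\(NP/PP)   <
    [3,5] S   <
      [3,4] "heard" : PP
      [4,5] "with" : S\PP
    [5,6] "read" : (S\(NP/PP))\S

S\(NP/PP)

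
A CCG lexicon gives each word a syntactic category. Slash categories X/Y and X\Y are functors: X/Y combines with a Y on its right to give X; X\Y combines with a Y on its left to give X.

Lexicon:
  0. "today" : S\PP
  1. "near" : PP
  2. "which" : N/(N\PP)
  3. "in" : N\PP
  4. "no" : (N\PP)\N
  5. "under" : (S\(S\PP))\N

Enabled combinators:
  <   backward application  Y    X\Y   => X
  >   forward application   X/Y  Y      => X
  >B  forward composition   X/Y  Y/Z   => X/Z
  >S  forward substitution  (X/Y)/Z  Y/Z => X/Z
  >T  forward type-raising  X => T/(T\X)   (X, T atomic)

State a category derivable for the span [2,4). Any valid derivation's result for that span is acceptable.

N

[0,6] S   <
  [0,1] "today" : S\PP
  [1,6] S\(S\PP)   <
    [1,5] N   >
      [1,2] N/(N\PP)   >T
        [1,2] "near" : PP
      [2,5] N\PP   <
        [2,4] N   >
          [2,3] "which" : N/(N\PP)
          [3,4] "in" : N\PP
        [4,5] "no" : (N\PP)\N
    [5,6] "under" : (S\(S\PP))\N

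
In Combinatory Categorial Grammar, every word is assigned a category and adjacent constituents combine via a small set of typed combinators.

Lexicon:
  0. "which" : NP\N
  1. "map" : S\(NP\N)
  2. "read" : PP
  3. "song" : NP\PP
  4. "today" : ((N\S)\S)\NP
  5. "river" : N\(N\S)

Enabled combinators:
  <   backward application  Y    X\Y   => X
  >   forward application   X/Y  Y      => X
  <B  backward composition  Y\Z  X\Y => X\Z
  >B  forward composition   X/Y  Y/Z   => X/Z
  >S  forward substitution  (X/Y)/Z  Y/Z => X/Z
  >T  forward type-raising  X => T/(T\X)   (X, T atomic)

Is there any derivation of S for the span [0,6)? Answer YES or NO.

NO

NP\N S\(NP\N) PP NP\PP ((N\S)\S)\NP N\(N\S)
CKY chart[0,6] = {N, N/(N\N), NP/(NP\N), PP/(PP\N), S/(S\N)}; S ∉ chart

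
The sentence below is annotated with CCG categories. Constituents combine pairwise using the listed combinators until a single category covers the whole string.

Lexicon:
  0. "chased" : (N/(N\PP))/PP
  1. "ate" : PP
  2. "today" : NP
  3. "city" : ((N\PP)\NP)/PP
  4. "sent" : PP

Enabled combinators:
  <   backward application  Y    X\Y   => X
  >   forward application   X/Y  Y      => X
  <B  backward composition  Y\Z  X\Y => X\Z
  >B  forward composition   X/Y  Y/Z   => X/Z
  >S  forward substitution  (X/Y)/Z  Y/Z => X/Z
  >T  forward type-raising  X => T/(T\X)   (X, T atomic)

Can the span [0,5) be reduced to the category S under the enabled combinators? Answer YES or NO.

NO

(N/(N\PP))/PP PP NP ((N\PP)\NP)/PP PP
CKY chart[0,5] = {(N/(N\PP))/(PP\N), N, N/(N\N), NP/(NP\N), PP/(PP\N), S/(S\N)}; S ∉ chart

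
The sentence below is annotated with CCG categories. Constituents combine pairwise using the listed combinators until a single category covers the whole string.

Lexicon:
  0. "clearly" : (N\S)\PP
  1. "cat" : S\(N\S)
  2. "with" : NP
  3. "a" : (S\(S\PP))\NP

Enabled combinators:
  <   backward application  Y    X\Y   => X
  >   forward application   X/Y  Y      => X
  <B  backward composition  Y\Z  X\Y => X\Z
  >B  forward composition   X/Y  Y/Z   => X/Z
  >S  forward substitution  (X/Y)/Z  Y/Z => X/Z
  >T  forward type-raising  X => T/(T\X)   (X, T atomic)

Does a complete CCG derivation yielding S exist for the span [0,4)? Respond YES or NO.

YES

[0,4] S   <
  [0,2] S\PP   <B
    [0,1] "clearly" : (N\S)\PP
    [1,2] "cat" : S\(N\S)
  [2,4] S\(S\PP)   <
    [2,3] "with" : NP
    [3,4] "a" : (S\(S\PP))\NP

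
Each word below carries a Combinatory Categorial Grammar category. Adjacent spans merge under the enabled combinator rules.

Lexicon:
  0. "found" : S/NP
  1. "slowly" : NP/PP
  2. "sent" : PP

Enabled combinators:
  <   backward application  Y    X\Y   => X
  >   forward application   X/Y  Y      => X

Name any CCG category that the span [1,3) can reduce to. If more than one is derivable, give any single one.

[0,3] S   >
  [0,1] "found" : S/NP
  [1,3] NP   >
    [1,2] "slowly" : NP/PP
    [2,3] "sent" : PP

NP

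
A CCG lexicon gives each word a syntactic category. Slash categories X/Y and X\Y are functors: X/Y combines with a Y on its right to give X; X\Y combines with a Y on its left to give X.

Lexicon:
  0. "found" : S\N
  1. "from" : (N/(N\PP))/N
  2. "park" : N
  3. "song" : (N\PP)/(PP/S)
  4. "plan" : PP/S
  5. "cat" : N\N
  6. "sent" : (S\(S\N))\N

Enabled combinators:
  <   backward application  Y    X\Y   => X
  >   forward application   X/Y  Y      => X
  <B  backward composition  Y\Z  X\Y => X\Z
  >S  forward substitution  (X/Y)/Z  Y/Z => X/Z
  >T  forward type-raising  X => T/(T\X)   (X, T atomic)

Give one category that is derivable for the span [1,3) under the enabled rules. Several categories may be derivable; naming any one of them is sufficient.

N/(N\PP)

[0,7] S   <
  [0,1] "found" : S\N
  [1,7] S\(S\N)   <
    [1,6] N   >
      [1,3] N/(N\PP)   >
        [1,2] "from" : (N/(N\PP))/N
        [2,3] "park" : N
      [3,6] N\PP   <B
        [3,5] N\PP   >
          [3,4] "song" : (N\PP)/(PP/S)
          [4,5] "plan" : PP/S
        [5,6] "cat" : N\N
    [6,7] "sent" : (S\(S\N))\N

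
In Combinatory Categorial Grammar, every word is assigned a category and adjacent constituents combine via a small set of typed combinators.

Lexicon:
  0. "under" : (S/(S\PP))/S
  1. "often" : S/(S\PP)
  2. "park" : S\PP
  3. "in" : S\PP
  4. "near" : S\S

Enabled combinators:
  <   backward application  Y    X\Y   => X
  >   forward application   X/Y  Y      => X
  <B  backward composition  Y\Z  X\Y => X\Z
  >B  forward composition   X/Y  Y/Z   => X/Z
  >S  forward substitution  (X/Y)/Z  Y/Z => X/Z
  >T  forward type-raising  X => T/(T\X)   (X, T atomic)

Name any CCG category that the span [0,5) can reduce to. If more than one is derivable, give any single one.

[0,5] S   >
  [0,3] S/(S\PP)   >
    [0,1] "under" : (S/(S\PP))/S
    [1,3] S   >
      [1,2] "often" : S/(S\PP)
      [2,3] "park" : S\PP
  [3,5] S\PP   <B
    [3,4] "in" : S\PP
    [4,5] "near" : S\S

S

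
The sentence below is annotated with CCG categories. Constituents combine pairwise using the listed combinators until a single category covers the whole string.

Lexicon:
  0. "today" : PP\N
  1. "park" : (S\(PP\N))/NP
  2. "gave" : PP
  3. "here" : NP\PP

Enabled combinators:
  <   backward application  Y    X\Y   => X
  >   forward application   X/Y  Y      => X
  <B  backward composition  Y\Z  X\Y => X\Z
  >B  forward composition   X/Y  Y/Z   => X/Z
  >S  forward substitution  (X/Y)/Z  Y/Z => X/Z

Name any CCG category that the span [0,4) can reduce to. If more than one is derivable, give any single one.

[0,4] S   <
  [0,1] "today" : PP\N
  [1,4] S\(PP\N)   >
    [1,2] "park" : (S\(PP\N))/NP
    [2,4] NP   <
      [2,3] "gave" : PP
      [3,4] "here" : NP\PP

S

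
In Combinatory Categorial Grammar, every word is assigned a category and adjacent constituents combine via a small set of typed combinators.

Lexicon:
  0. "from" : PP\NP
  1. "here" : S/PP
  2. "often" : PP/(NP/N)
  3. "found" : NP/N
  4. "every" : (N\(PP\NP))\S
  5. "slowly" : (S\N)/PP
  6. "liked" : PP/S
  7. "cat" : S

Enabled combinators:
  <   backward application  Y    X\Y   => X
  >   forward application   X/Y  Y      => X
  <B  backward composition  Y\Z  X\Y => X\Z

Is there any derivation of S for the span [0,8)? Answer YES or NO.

YES

[0,8] S   <
  [0,5] N   <
    [0,1] "from" : PP\NP
    [1,5] N\(PP\NP)   <
      [1,4] S   >
        [1,2] "here" : S/PP
        [2,4] PP   >
          [2,3] "often" : PP/(NP/N)
          [3,4] "found" : NP/N
      [4,5] "every" : (N\(PP\NP))\S
  [5,8] S\N   >
    [5,6] "slowly" : (S\N)/PP
    [6,8] PP   >
      [6,7] "liked" : PP/S
      [7,8] "cat" : S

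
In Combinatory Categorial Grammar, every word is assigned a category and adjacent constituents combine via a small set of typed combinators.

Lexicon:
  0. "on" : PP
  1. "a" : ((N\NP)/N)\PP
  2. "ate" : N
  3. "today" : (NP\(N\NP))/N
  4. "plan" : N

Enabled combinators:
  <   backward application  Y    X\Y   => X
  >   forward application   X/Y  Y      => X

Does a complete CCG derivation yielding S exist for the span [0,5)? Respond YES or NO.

NO

PP ((N\NP)/N)\PP N (NP\(N\NP))/N N
CKY chart[0,5] = {NP}; S ∉ chart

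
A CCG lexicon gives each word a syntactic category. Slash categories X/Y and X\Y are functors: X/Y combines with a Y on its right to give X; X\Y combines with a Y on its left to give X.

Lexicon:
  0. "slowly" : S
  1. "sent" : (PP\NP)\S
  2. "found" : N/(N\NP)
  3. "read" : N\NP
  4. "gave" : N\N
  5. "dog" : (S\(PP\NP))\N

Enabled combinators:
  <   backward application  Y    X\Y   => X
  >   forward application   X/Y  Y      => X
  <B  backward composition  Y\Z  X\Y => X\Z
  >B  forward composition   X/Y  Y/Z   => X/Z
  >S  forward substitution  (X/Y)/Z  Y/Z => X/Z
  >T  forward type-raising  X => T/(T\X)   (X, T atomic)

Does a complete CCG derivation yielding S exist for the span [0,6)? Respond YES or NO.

YES

[0,6] S   <
  [0,2] PP\NP   <
    [0,1] "slowly" : S
    [1,2] "sent" : (PP\NP)\S
  [2,6] S\(PP\NP)   <
    [2,5] N   >
      [2,3] "found" : N/(N\NP)
      [3,5] N\NP   <B
        [3,4] "read" : N\NP
        [4,5] "gave" : N\N
    [5,6] "dog" : (S\(PP\NP))\N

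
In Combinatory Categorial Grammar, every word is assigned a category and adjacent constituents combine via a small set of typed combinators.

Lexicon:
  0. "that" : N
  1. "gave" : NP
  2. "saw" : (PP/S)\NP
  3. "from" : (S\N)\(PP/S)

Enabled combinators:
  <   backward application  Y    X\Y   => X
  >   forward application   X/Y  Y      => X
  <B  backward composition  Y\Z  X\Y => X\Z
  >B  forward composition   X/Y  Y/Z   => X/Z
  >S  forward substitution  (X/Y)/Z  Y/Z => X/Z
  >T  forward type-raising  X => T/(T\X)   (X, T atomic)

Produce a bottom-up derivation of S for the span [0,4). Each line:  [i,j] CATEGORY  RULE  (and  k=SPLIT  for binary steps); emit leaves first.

[0,1] N  lex  "that"
[1,2] NP  lex  "gave"
[2,3] (PP/S)\NP  lex  "saw"
[1,3] PP/S  <  k=2
[3,4] (S\N)\(PP/S)  lex  "from"
[1,4] S\N  <  k=3
[0,4] S  <  k=1

[0,4] S   <
  [0,1] "that" : N
  [1,4] S\N   <
    [1,3] PP/S   <
      [1,2] "gave" : NP
      [2,3] "saw" : (PP/S)\NP
    [3,4] "from" : (S\N)\(PP/S)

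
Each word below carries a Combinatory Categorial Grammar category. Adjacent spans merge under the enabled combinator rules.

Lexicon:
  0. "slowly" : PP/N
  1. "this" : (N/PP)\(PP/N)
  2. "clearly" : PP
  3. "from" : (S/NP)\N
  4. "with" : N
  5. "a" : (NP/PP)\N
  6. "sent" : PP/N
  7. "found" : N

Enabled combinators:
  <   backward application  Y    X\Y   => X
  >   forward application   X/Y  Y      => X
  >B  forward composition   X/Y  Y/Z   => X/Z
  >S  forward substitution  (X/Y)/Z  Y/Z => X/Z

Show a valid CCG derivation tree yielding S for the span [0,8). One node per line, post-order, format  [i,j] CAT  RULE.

[0,8] S   >
  [0,4] S/NP   <
    [0,3] N   >
      [0,2] N/PP   <
        [0,1] "slowly" : PP/N
        [1,2] "this" : (N/PP)\(PP/N)
      [2,3] "clearly" : PP
    [3,4] "from" : (S/NP)\N
  [4,8] NP   >
    [4,6] NP/PP   <
      [4,5] "with" : N
      [5,6] "a" : (NP/PP)\N
    [6,8] PP   >
      [6,7] "sent" : PP/N
      [7,8] "found" : N

[0,1] PP/N  lex  "slowly"
[1,2] (N/PP)\(PP/N)  lex  "this"
[0,2] N/PP  <  k=1
[2,3] PP  lex  "clearly"
[0,3] N  >  k=2
[3,4] (S/NP)\N  lex  "from"
[0,4] S/NP  <  k=3
[4,5] N  lex  "with"
[5,6] (NP/PP)\N  lex  "a"
[4,6] NP/PP  <  k=5
[6,7] PP/N  lex  "sent"
[7,8] N  lex  "found"
[6,8] PP  >  k=7
[4,8] NP  >  k=6
[0,8] S  >  k=4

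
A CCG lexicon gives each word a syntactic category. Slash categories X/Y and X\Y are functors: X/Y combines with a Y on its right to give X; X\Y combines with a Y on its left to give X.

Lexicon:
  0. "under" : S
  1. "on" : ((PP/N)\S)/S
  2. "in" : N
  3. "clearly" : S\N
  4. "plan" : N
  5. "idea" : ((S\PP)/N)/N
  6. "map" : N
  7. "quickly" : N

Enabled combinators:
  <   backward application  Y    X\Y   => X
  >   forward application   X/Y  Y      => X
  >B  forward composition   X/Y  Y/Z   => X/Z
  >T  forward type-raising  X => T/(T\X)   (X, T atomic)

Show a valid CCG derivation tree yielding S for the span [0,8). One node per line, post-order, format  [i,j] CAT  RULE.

[0,1] S  lex  "under"
[1,2] ((PP/N)\S)/S  lex  "on"
[2,3] N  lex  "in"
[3,4] S\N  lex  "clearly"
[2,4] S  <  k=3
[1,4] (PP/N)\S  >  k=2
[0,4] PP/N  <  k=1
[4,5] N  lex  "plan"
[0,5] PP  >  k=4
[5,6] ((S\PP)/N)/N  lex  "idea"
[6,7] N  lex  "map"
[5,7] (S\PP)/N  >  k=6
[7,8] N  lex  "quickly"
[5,8] S\PP  >  k=7
[0,8] S  <  k=5

[0,8] S   <
  [0,5] PP   >
    [0,4] PP/N   <
      [0,1] "under" : S
      [1,4] (PP/N)\S   >
        [1,2] "on" : ((PP/N)\S)/S
        [2,4] S   <
          [2,3] "in" : N
          [3,4] "clearly" : S\N
    [4,5] "plan" : N
  [5,8] S\PP   >
    [5,7] (S\PP)/N   >
      [5,6] "idea" : ((S\PP)/N)/N
      [6,7] "map" : N
    [7,8] "quickly" : N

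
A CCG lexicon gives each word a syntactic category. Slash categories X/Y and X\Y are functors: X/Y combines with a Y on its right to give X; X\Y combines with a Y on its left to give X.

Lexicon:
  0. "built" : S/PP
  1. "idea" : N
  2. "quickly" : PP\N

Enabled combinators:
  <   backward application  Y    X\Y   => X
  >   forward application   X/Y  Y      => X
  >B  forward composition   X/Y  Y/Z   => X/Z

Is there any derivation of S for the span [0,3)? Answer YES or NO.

YES

[0,3] S   >
  [0,1] "built" : S/PP
  [1,3] PP   <
    [1,2] "idea" : N
    [2,3] "quickly" : PP\N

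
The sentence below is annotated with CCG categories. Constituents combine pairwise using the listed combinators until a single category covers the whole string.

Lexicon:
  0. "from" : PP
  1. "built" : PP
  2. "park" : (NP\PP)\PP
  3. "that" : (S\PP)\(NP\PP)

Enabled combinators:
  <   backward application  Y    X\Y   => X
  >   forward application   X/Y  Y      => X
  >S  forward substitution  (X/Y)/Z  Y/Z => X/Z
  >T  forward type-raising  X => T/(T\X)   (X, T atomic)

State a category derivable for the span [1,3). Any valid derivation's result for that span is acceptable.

NP\PP

[0,4] S   <
  [0,1] "from" : PP
  [1,4] S\PP   <
    [1,3] NP\PP   <
      [1,2] "built" : PP
      [2,3] "park" : (NP\PP)\PP
    [3,4] "that" : (S\PP)\(NP\PP)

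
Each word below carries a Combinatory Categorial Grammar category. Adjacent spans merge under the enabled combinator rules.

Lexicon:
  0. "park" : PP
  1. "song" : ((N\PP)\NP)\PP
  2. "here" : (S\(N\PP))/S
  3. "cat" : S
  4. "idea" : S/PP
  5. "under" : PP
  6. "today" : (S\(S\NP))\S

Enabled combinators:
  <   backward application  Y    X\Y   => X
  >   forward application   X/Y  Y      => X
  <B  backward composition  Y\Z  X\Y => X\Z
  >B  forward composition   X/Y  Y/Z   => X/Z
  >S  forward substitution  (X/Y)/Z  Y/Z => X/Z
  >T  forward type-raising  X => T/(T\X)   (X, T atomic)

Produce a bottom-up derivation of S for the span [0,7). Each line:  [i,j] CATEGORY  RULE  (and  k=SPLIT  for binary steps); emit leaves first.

[0,7] S   <
  [0,4] S\NP   <B
    [0,2] (N\PP)\NP   <
      [0,1] "park" : PP
      [1,2] "song" : ((N\PP)\NP)\PP
    [2,4] S\(N\PP)   >
      [2,3] "here" : (S\(N\PP))/S
      [3,4] "cat" : S
  [4,7] S\(S\NP)   <
    [4,6] S   >
      [4,5] "idea" : S/PP
      [5,6] "under" : PP
    [6,7] "today" : (S\(S\NP))\S

[0,1] PP  lex  "park"
[1,2] ((N\PP)\NP)\PP  lex  "song"
[0,2] (N\PP)\NP  <  k=1
[2,3] (S\(N\PP))/S  lex  "here"
[3,4] S  lex  "cat"
[2,4] S\(N\PP)  >  k=3
[0,4] S\NP  <B  k=2
[4,5] S/PP  lex  "idea"
[5,6] PP  lex  "under"
[4,6] S  >  k=5
[6,7] (S\(S\NP))\S  lex  "today"
[4,7] S\(S\NP)  <  k=6
[0,7] S  <  k=4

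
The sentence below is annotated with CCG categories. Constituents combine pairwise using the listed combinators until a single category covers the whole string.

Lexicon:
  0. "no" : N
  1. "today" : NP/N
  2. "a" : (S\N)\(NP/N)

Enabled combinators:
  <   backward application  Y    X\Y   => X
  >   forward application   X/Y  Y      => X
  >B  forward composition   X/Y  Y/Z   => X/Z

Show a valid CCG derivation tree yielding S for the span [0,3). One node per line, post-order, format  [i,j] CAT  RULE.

[0,3] S   <
  [0,1] "no" : N
  [1,3] S\N   <
    [1,2] "today" : NP/N
    [2,3] "a" : (S\N)\(NP/N)

[0,1] N  lex  "no"
[1,2] NP/N  lex  "today"
[2,3] (S\N)\(NP/N)  lex  "a"
[1,3] S\N  <  k=2
[0,3] S  <  k=1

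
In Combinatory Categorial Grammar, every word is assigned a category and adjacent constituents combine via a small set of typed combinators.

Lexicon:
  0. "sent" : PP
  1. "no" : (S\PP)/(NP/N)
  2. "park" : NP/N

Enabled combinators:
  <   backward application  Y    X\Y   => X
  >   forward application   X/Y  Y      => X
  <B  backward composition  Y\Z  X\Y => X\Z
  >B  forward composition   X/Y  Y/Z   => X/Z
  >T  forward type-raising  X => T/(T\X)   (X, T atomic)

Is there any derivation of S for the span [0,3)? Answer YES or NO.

[0,3] S   >
  [0,1] S/(S\PP)   >T
    [0,1] "sent" : PP
  [1,3] S\PP   >
    [1,2] "no" : (S\PP)/(NP/N)
    [2,3] "park" : NP/N

YES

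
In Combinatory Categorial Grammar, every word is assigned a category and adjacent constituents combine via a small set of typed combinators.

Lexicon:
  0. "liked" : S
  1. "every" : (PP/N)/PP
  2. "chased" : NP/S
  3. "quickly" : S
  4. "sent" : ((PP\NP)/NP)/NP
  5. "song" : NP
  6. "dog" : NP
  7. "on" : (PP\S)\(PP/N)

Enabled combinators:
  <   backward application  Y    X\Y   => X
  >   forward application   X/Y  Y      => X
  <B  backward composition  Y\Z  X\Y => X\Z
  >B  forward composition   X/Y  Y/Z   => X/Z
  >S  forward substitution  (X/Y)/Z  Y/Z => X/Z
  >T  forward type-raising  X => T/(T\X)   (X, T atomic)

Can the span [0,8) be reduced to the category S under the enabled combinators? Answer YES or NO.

NO

S (PP/N)/PP NP/S S ((PP\NP)/NP)/NP NP NP (PP\S)\(PP/N)
CKY chart[0,8] = {N/(N\PP), NP/(NP\PP), PP, PP/(PP\PP), S/(S\PP)}; S ∉ chart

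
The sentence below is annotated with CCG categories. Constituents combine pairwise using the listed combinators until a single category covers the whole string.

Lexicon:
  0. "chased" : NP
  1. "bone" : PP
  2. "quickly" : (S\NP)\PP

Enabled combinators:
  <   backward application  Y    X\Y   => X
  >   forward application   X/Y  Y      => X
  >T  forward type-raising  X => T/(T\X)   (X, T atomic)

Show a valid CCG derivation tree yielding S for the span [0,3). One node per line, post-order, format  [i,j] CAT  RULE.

[0,3] S   <
  [0,1] "chased" : NP
  [1,3] S\NP   <
    [1,2] "bone" : PP
    [2,3] "quickly" : (S\NP)\PP

[0,1] NP  lex  "chased"
[1,2] PP  lex  "bone"
[2,3] (S\NP)\PP  lex  "quickly"
[1,3] S\NP  <  k=2
[0,3] S  <  k=1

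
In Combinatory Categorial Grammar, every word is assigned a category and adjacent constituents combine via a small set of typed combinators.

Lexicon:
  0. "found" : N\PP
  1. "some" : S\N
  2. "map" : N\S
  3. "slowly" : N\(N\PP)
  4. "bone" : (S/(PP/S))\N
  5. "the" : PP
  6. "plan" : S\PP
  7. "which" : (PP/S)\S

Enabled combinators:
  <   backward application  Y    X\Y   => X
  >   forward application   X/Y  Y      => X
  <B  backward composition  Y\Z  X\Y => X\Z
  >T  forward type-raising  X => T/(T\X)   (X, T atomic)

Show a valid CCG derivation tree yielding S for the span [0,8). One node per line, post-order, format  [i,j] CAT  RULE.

[0,1] N\PP  lex  "found"
[1,2] S\N  lex  "some"
[0,2] S\PP  <B  k=1
[2,3] N\S  lex  "map"
[0,3] N\PP  <B  k=2
[3,4] N\(N\PP)  lex  "slowly"
[0,4] N  <  k=3
[4,5] (S/(PP/S))\N  lex  "bone"
[0,5] S/(PP/S)  <  k=4
[5,6] PP  lex  "the"
[6,7] S\PP  lex  "plan"
[5,7] S  <  k=6
[7,8] (PP/S)\S  lex  "which"
[5,8] PP/S  <  k=7
[0,8] S  >  k=5

[0,8] S   >
  [0,5] S/(PP/S)   <
    [0,4] N   <
      [0,3] N\PP   <B
        [0,2] S\PP   <B
          [0,1] "found" : N\PP
          [1,2] "some" : S\N
        [2,3] "map" : N\S
      [3,4] "slowly" : N\(N\PP)
    [4,5] "bone" : (S/(PP/S))\N
  [5,8] PP/S   <
    [5,7] S   <
      [5,6] "the" : PP
      [6,7] "plan" : S\PP
    [7,8] "which" : (PP/S)\S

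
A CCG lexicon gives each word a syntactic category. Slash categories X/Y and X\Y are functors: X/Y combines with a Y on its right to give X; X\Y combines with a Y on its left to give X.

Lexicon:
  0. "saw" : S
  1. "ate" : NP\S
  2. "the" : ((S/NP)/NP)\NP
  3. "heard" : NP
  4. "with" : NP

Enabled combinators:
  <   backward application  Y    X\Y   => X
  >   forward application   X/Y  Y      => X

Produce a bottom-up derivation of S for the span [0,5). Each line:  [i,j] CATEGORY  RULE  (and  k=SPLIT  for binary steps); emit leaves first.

[0,1] S  lex  "saw"
[1,2] NP\S  lex  "ate"
[0,2] NP  <  k=1
[2,3] ((S/NP)/NP)\NP  lex  "the"
[0,3] (S/NP)/NP  <  k=2
[3,4] NP  lex  "heard"
[0,4] S/NP  >  k=3
[4,5] NP  lex  "with"
[0,5] S  >  k=4

[0,5] S   >
  [0,4] S/NP   >
    [0,3] (S/NP)/NP   <
      [0,2] NP   <
        [0,1] "saw" : S
        [1,2] "ate" : NP\S
      [2,3] "the" : ((S/NP)/NP)\NP
    [3,4] "heard" : NP
  [4,5] "with" : NP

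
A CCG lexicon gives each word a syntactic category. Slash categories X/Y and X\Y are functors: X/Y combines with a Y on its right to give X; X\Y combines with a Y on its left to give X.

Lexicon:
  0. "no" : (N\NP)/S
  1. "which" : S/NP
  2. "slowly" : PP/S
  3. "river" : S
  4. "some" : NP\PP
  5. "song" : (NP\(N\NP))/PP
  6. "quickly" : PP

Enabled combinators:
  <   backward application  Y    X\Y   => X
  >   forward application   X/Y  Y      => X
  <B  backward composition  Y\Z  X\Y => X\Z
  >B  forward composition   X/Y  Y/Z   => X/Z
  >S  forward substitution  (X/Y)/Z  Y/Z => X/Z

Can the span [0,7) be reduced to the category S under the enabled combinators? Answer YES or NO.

NO

(N\NP)/S S/NP PP/S S NP\PP (NP\(N\NP))/PP PP
CKY chart[0,7] = {NP}; S ∉ chart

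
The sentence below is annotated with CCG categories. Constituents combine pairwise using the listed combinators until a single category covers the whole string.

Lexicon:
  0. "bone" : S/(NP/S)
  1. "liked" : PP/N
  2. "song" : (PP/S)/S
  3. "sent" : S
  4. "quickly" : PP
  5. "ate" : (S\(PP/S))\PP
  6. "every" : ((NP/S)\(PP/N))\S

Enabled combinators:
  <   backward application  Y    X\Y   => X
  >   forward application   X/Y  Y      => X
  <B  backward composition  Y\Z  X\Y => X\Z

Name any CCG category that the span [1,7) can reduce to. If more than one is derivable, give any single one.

NP/S

[0,7] S   >
  [0,1] "bone" : S/(NP/S)
  [1,7] NP/S   <
    [1,2] "liked" : PP/N
    [2,7] (NP/S)\(PP/N)   <
      [2,6] S   <
        [2,4] PP/S   >
          [2,3] "song" : (PP/S)/S
          [3,4] "sent" : S
        [4,6] S\(PP/S)   <
          [4,5] "quickly" : PP
          [5,6] "ate" : (S\(PP/S))\PP
      [6,7] "every" : ((NP/S)\(PP/N))\S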